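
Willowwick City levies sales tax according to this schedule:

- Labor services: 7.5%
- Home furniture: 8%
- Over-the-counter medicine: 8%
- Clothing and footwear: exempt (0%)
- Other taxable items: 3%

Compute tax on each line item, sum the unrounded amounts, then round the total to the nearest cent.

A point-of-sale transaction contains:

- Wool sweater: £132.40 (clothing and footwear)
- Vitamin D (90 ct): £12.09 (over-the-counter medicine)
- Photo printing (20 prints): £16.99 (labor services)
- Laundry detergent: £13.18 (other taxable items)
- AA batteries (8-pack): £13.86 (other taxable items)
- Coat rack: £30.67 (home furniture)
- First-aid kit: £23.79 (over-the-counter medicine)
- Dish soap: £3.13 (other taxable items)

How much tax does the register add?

Wool sweater £132.40: clothing and footwear → 0% → £0.00
Vitamin D (90 ct) £12.09: over-the-counter medicine → 8% → £0.9672
Photo printing (20 prints) £16.99: labor services → 7.5% → £1.27425
Laundry detergent £13.18: other taxable items → 3% → £0.3954
AA batteries (8-pack) £13.86: other taxable items → 3% → £0.4158
Coat rack £30.67: home furniture → 8% → £2.4536
First-aid kit £23.79: over-the-counter medicine → 8% → £1.9032
Dish soap £3.13: other taxable items → 3% → £0.0939
Unrounded tax sum = £7.50335 → £7.50

£7.50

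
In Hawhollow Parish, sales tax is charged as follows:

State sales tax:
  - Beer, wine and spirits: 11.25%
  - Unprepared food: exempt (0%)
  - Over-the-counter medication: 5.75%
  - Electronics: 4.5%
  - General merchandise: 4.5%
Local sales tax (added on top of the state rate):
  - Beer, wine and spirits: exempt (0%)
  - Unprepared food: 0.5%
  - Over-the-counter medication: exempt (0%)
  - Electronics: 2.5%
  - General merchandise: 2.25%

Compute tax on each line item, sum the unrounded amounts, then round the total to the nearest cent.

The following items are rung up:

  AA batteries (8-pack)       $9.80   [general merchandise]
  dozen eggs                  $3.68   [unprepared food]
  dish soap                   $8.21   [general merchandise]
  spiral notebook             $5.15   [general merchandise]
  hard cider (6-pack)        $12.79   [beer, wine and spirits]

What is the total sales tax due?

AA batteries (8-pack) $9.80: general merchandise → 4.5% + 2.25% local = 6.75% → $0.6615
Dozen eggs $3.68: unprepared food → 0% + 0.5% local = 0.5% → $0.0184
Dish soap $8.21: general merchandise → 4.5% + 2.25% local = 6.75% → $0.554175
Spiral notebook $5.15: general merchandise → 4.5% + 2.25% local = 6.75% → $0.347625
Hard cider (6-pack) $12.79: beer, wine and spirits → 11.25% + 0% local = 11.25% → $1.438875
Unrounded tax sum = $3.020575 → $3.02

$3.02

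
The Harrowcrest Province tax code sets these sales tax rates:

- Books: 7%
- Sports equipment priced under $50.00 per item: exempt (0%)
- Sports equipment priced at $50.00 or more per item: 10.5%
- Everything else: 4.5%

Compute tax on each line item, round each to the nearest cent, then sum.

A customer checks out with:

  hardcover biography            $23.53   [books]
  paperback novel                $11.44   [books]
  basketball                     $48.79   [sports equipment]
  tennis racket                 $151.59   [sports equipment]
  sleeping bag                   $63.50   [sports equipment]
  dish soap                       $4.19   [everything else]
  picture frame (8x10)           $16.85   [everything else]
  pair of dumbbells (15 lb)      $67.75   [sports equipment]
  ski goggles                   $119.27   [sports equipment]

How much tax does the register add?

$45.62

Hardcover biography $23.53: books → 7% → $1.65
Paperback novel $11.44: books → 7% → $0.80
Basketball $48.79: sports equipment, under $50.00 → 0% → $0.00
Tennis racket $151.59: sports equipment, $50.00 or more → 10.5% → $15.92
Sleeping bag $63.50: sports equipment, $50.00 or more → 10.5% → $6.67
Dish soap $4.19: everything else → 4.5% → $0.19
Picture frame (8x10) $16.85: everything else → 4.5% → $0.76
Pair of dumbbells (15 lb) $67.75: sports equipment, $50.00 or more → 10.5% → $7.11
Ski goggles $119.27: sports equipment, $50.00 or more → 10.5% → $12.52
Total tax = $1.65 + $0.80 + $15.92 + $6.67 + $0.19 + $0.76 + $7.11 + $12.52 = $45.62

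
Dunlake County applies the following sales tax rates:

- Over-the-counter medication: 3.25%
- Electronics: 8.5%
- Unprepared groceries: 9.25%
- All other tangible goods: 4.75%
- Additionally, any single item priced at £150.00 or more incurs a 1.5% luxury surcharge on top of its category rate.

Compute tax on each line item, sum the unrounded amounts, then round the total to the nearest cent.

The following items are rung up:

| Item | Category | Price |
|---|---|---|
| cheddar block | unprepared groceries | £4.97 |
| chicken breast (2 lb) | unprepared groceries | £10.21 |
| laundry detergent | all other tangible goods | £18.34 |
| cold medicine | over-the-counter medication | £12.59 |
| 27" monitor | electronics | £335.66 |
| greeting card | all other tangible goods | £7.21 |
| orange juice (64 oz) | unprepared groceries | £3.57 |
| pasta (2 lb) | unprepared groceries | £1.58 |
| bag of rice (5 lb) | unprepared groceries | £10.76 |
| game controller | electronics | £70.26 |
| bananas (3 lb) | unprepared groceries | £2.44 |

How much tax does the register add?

£44.26

Cheddar block £4.97: unprepared groceries → 9.25% → £0.459725
Chicken breast (2 lb) £10.21: unprepared groceries → 9.25% → £0.944425
Laundry detergent £18.34: all other tangible goods → 4.75% → £0.87115
Cold medicine £12.59: over-the-counter medication → 3.25% → £0.409175
27" monitor £335.66: electronics → 8.5% + 1.5% surcharge = 10% → £33.566
Greeting card £7.21: all other tangible goods → 4.75% → £0.342475
Orange juice (64 oz) £3.57: unprepared groceries → 9.25% → £0.330225
Pasta (2 lb) £1.58: unprepared groceries → 9.25% → £0.14615
Bag of rice (5 lb) £10.76: unprepared groceries → 9.25% → £0.9953
Game controller £70.26: electronics → 8.5% → £5.9721
Bananas (3 lb) £2.44: unprepared groceries → 9.25% → £0.2257
Unrounded tax sum = £44.262425 → £44.26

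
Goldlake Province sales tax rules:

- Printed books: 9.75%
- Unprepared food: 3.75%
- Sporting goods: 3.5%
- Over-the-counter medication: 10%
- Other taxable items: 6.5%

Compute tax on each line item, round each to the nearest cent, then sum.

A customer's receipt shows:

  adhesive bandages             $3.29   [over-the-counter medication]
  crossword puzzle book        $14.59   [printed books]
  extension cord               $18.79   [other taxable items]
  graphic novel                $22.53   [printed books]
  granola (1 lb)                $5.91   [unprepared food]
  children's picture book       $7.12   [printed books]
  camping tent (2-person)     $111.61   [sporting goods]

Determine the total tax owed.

Adhesive bandages $3.29: over-the-counter medication → 10% → $0.33
Crossword puzzle book $14.59: printed books → 9.75% → $1.42
Extension cord $18.79: other taxable items → 6.5% → $1.22
Graphic novel $22.53: printed books → 9.75% → $2.20
Granola (1 lb) $5.91: unprepared food → 3.75% → $0.22
Children's picture book $7.12: printed books → 9.75% → $0.69
Camping tent (2-person) $111.61: sporting goods → 3.5% → $3.91
Total tax = $0.33 + $1.42 + $1.22 + $2.20 + $0.22 + $0.69 + $3.91 = $9.99

$9.99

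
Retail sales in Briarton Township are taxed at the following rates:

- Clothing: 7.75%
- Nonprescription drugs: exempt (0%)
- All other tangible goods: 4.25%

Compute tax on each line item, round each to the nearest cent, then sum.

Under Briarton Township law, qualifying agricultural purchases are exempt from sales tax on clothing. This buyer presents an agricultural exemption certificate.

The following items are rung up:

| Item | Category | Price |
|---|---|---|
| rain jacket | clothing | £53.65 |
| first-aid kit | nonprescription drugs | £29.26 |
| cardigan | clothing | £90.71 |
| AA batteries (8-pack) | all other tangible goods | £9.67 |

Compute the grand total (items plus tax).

£183.70

Rain jacket £53.65: clothing, buyer-exempt → 0% → £0.00
First-aid kit £29.26: nonprescription drugs → 0% → £0.00
Cardigan £90.71: clothing, buyer-exempt → 0% → £0.00
AA batteries (8-pack) £9.67: all other tangible goods → 4.25% → £0.41
Subtotal = £183.29; tax = £0.41; total due = £183.70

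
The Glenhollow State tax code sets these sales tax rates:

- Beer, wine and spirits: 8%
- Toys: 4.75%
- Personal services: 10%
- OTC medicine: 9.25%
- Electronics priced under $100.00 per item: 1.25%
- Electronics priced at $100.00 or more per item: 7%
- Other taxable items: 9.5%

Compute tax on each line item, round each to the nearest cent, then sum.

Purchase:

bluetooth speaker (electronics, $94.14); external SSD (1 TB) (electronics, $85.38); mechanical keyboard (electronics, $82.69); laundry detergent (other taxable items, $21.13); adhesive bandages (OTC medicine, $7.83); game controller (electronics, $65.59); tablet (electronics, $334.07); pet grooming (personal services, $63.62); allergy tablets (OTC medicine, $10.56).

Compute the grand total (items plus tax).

Bluetooth speaker $94.14: electronics, under $100.00 → 1.25% → $1.18
External SSD (1 TB) $85.38: electronics, under $100.00 → 1.25% → $1.07
Mechanical keyboard $82.69: electronics, under $100.00 → 1.25% → $1.03
Laundry detergent $21.13: other taxable items → 9.5% → $2.01
Adhesive bandages $7.83: OTC medicine → 9.25% → $0.72
Game controller $65.59: electronics, under $100.00 → 1.25% → $0.82
Tablet $334.07: electronics, $100.00 or more → 7% → $23.38
Pet grooming $63.62: personal services → 10% → $6.36
Allergy tablets $10.56: OTC medicine → 9.25% → $0.98
Subtotal = $765.01; tax = $37.55; total due = $802.56

$802.56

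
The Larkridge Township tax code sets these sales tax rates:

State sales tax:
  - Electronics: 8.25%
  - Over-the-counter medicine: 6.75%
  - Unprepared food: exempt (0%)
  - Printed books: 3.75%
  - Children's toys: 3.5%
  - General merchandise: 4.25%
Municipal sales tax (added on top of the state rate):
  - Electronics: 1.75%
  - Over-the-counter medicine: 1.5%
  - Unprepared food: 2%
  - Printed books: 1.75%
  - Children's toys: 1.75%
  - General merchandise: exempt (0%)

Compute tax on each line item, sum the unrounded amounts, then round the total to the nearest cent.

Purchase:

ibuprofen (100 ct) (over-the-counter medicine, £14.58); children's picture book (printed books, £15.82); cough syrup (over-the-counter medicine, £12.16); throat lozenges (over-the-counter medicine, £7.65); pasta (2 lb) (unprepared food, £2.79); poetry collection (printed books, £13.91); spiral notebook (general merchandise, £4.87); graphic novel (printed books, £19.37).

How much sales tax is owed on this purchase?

Ibuprofen (100 ct) £14.58: over-the-counter medicine → 6.75% + 1.5% municipal = 8.25% → £1.20285
Children's picture book £15.82: printed books → 3.75% + 1.75% municipal = 5.5% → £0.8701
Cough syrup £12.16: over-the-counter medicine → 6.75% + 1.5% municipal = 8.25% → £1.0032
Throat lozenges £7.65: over-the-counter medicine → 6.75% + 1.5% municipal = 8.25% → £0.631125
Pasta (2 lb) £2.79: unprepared food → 0% + 2% municipal = 2% → £0.0558
Poetry collection £13.91: printed books → 3.75% + 1.75% municipal = 5.5% → £0.76505
Spiral notebook £4.87: general merchandise → 4.25% + 0% municipal = 4.25% → £0.206975
Graphic novel £19.37: printed books → 3.75% + 1.75% municipal = 5.5% → £1.06535
Unrounded tax sum = £5.80045 → £5.80

£5.80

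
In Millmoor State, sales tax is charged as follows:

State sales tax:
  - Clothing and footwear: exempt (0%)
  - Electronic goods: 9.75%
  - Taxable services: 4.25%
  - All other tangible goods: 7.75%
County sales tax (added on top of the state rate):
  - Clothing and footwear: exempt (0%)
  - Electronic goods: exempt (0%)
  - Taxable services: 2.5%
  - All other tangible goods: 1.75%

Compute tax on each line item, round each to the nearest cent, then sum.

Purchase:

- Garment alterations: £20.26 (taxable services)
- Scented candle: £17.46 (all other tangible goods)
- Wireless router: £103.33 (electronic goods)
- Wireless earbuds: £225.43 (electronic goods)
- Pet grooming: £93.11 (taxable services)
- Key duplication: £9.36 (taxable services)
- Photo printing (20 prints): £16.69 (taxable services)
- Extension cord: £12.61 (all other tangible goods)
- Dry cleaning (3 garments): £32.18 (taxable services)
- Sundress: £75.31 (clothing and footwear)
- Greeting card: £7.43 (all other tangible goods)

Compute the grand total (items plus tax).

Garment alterations £20.26: taxable services → 4.25% + 2.5% county = 6.75% → £1.37
Scented candle £17.46: all other tangible goods → 7.75% + 1.75% county = 9.5% → £1.66
Wireless router £103.33: electronic goods → 9.75% + 0% county = 9.75% → £10.07
Wireless earbuds £225.43: electronic goods → 9.75% + 0% county = 9.75% → £21.98
Pet grooming £93.11: taxable services → 4.25% + 2.5% county = 6.75% → £6.28
Key duplication £9.36: taxable services → 4.25% + 2.5% county = 6.75% → £0.63
Photo printing (20 prints) £16.69: taxable services → 4.25% + 2.5% county = 6.75% → £1.13
Extension cord £12.61: all other tangible goods → 7.75% + 1.75% county = 9.5% → £1.20
Dry cleaning (3 garments) £32.18: taxable services → 4.25% + 2.5% county = 6.75% → £2.17
Sundress £75.31: clothing and footwear → 0% + 0% county = 0% → £0.00
Greeting card £7.43: all other tangible goods → 7.75% + 1.75% county = 9.5% → £0.71
Subtotal = £613.17; tax = £47.20; total due = £660.37

£660.37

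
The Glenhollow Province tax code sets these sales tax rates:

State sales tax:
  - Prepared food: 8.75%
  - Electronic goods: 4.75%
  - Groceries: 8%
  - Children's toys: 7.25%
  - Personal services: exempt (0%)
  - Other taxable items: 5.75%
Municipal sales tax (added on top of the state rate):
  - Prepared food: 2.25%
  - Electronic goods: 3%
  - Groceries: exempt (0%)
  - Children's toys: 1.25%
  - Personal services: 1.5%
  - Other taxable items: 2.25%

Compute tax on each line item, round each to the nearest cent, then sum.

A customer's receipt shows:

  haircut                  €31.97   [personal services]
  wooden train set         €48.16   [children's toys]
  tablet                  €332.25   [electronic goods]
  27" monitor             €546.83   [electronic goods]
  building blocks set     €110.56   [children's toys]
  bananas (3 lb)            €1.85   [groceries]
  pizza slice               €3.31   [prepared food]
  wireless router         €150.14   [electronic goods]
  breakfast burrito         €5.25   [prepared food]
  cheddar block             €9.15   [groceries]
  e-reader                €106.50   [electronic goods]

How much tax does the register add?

Haircut €31.97: personal services → 0% + 1.5% municipal = 1.5% → €0.48
Wooden train set €48.16: children's toys → 7.25% + 1.25% municipal = 8.5% → €4.09
Tablet €332.25: electronic goods → 4.75% + 3% municipal = 7.75% → €25.75
27" monitor €546.83: electronic goods → 4.75% + 3% municipal = 7.75% → €42.38
Building blocks set €110.56: children's toys → 7.25% + 1.25% municipal = 8.5% → €9.40
Bananas (3 lb) €1.85: groceries → 8% + 0% municipal = 8% → €0.15
Pizza slice €3.31: prepared food → 8.75% + 2.25% municipal = 11% → €0.36
Wireless router €150.14: electronic goods → 4.75% + 3% municipal = 7.75% → €11.64
Breakfast burrito €5.25: prepared food → 8.75% + 2.25% municipal = 11% → €0.58
Cheddar block €9.15: groceries → 8% + 0% municipal = 8% → €0.73
E-reader €106.50: electronic goods → 4.75% + 3% municipal = 7.75% → €8.25
Total tax = €0.48 + €4.09 + €25.75 + €42.38 + €9.40 + €0.15 + €0.36 + €11.64 + €0.58 + €0.73 + €8.25 = €103.81

€103.81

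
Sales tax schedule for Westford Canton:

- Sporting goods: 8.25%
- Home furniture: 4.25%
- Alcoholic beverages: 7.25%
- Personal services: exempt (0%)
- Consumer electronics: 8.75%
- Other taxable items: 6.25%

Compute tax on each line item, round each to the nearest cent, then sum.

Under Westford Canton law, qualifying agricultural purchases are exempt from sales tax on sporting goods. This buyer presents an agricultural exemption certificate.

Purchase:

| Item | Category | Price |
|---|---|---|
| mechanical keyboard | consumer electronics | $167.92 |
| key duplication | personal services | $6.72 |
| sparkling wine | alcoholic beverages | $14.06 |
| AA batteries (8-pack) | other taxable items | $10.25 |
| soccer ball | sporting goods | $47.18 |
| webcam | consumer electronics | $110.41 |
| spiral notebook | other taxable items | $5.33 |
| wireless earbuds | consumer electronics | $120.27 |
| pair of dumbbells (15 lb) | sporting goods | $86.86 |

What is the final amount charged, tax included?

$605.86

Mechanical keyboard $167.92: consumer electronics → 8.75% → $14.69
Key duplication $6.72: personal services → 0% → $0.00
Sparkling wine $14.06: alcoholic beverages → 7.25% → $1.02
AA batteries (8-pack) $10.25: other taxable items → 6.25% → $0.64
Soccer ball $47.18: sporting goods, buyer-exempt → 0% → $0.00
Webcam $110.41: consumer electronics → 8.75% → $9.66
Spiral notebook $5.33: other taxable items → 6.25% → $0.33
Wireless earbuds $120.27: consumer electronics → 8.75% → $10.52
Pair of dumbbells (15 lb) $86.86: sporting goods, buyer-exempt → 0% → $0.00
Subtotal = $569.00; tax = $36.86; total due = $605.86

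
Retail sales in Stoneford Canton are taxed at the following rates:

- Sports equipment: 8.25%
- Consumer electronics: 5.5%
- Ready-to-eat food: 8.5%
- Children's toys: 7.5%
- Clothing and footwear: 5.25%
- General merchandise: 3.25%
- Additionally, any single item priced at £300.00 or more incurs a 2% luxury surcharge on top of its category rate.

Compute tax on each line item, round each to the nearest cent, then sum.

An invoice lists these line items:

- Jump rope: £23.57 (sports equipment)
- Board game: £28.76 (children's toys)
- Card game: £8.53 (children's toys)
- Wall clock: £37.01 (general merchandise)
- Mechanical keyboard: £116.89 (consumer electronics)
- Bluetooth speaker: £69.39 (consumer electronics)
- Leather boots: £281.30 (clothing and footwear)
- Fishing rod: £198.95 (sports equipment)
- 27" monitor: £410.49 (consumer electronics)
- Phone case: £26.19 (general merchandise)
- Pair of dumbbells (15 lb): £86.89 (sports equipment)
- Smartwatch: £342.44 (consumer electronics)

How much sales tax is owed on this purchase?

Jump rope £23.57: sports equipment → 8.25% → £1.94
Board game £28.76: children's toys → 7.5% → £2.16
Card game £8.53: children's toys → 7.5% → £0.64
Wall clock £37.01: general merchandise → 3.25% → £1.20
Mechanical keyboard £116.89: consumer electronics → 5.5% → £6.43
Bluetooth speaker £69.39: consumer electronics → 5.5% → £3.82
Leather boots £281.30: clothing and footwear → 5.25% → £14.77
Fishing rod £198.95: sports equipment → 8.25% → £16.41
27" monitor £410.49: consumer electronics → 5.5% + 2% surcharge = 7.5% → £30.79
Phone case £26.19: general merchandise → 3.25% → £0.85
Pair of dumbbells (15 lb) £86.89: sports equipment → 8.25% → £7.17
Smartwatch £342.44: consumer electronics → 5.5% + 2% surcharge = 7.5% → £25.68
Total tax = £1.94 + £2.16 + £0.64 + £1.20 + £6.43 + £3.82 + £14.77 + £16.41 + £30.79 + £0.85 + £7.17 + £25.68 = £111.86

£111.86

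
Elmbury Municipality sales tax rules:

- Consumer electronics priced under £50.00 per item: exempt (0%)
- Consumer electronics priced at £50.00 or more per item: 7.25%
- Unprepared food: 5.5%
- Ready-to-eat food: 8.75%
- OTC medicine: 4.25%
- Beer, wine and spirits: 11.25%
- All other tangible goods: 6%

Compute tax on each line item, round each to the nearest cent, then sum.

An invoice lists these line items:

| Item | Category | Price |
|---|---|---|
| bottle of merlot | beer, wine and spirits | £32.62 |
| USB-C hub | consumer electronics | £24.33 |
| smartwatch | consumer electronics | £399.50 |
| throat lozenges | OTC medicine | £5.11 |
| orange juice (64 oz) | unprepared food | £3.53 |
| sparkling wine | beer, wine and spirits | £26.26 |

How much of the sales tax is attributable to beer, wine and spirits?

£6.62

Bottle of merlot £32.62: beer, wine and spirits → 11.25% → £3.67
Sparkling wine £26.26: beer, wine and spirits → 11.25% → £2.95
Tax on beer, wine and spirits = £3.67 + £2.95 = £6.62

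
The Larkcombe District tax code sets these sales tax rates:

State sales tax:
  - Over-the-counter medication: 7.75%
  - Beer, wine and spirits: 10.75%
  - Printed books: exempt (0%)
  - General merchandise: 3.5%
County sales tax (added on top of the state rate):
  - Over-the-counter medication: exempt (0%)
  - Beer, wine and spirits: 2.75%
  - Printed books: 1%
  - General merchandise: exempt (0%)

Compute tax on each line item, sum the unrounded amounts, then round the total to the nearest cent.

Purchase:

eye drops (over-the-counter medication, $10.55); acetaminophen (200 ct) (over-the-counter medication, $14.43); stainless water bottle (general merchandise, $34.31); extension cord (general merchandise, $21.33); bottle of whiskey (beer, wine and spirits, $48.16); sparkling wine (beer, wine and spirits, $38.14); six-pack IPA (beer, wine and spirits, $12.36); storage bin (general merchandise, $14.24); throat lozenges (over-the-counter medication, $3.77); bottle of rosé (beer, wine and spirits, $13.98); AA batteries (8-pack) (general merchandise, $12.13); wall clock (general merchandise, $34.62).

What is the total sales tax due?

$21.52

Eye drops $10.55: over-the-counter medication → 7.75% + 0% county = 7.75% → $0.817625
Acetaminophen (200 ct) $14.43: over-the-counter medication → 7.75% + 0% county = 7.75% → $1.118325
Stainless water bottle $34.31: general merchandise → 3.5% + 0% county = 3.5% → $1.20085
Extension cord $21.33: general merchandise → 3.5% + 0% county = 3.5% → $0.74655
Bottle of whiskey $48.16: beer, wine and spirits → 10.75% + 2.75% county = 13.5% → $6.5016
Sparkling wine $38.14: beer, wine and spirits → 10.75% + 2.75% county = 13.5% → $5.1489
Six-pack IPA $12.36: beer, wine and spirits → 10.75% + 2.75% county = 13.5% → $1.6686
Storage bin $14.24: general merchandise → 3.5% + 0% county = 3.5% → $0.4984
Throat lozenges $3.77: over-the-counter medication → 7.75% + 0% county = 7.75% → $0.292175
Bottle of rosé $13.98: beer, wine and spirits → 10.75% + 2.75% county = 13.5% → $1.8873
AA batteries (8-pack) $12.13: general merchandise → 3.5% + 0% county = 3.5% → $0.42455
Wall clock $34.62: general merchandise → 3.5% + 0% county = 3.5% → $1.2117
Unrounded tax sum = $21.516575 → $21.52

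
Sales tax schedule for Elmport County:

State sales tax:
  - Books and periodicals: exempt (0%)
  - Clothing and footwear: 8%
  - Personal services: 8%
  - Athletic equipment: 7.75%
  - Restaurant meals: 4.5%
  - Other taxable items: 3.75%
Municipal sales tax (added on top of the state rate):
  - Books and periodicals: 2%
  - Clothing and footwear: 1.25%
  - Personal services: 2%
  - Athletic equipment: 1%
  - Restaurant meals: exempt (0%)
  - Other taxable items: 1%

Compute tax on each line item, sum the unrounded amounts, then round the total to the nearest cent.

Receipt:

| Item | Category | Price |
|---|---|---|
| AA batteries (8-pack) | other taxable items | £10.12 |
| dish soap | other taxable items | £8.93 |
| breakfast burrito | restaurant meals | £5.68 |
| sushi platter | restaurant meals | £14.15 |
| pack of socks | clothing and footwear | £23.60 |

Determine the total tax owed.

AA batteries (8-pack) £10.12: other taxable items → 3.75% + 1% municipal = 4.75% → £0.4807
Dish soap £8.93: other taxable items → 3.75% + 1% municipal = 4.75% → £0.424175
Breakfast burrito £5.68: restaurant meals → 4.5% + 0% municipal = 4.5% → £0.2556
Sushi platter £14.15: restaurant meals → 4.5% + 0% municipal = 4.5% → £0.63675
Pack of socks £23.60: clothing and footwear → 8% + 1.25% municipal = 9.25% → £2.183
Unrounded tax sum = £3.980225 → £3.98

£3.98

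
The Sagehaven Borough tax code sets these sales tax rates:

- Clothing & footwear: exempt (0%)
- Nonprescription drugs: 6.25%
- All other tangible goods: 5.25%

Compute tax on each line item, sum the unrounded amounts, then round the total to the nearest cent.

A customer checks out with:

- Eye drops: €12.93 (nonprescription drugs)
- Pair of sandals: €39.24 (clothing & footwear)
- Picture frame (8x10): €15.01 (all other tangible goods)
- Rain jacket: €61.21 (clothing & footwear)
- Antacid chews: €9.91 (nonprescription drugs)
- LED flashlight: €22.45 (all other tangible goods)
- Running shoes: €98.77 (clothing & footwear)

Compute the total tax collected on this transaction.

€3.39

Eye drops €12.93: nonprescription drugs → 6.25% → €0.808125
Pair of sandals €39.24: clothing & footwear → 0% → €0.00
Picture frame (8x10) €15.01: all other tangible goods → 5.25% → €0.788025
Rain jacket €61.21: clothing & footwear → 0% → €0.00
Antacid chews €9.91: nonprescription drugs → 6.25% → €0.619375
LED flashlight €22.45: all other tangible goods → 5.25% → €1.178625
Running shoes €98.77: clothing & footwear → 0% → €0.00
Unrounded tax sum = €3.39415 → €3.39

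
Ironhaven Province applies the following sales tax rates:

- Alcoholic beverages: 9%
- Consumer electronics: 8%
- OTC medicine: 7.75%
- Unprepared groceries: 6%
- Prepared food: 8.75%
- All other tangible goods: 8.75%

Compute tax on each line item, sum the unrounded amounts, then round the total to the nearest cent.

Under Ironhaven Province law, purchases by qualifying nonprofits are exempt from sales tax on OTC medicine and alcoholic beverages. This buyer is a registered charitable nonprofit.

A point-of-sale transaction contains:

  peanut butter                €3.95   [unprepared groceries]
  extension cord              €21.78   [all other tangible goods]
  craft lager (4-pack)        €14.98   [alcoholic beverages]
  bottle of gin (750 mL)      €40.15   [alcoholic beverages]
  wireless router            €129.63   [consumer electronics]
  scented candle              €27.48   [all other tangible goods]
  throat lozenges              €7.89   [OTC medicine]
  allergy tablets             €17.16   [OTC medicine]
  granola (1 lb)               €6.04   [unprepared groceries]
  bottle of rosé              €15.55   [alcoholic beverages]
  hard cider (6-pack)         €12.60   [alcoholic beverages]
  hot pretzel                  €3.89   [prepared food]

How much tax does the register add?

Peanut butter €3.95: unprepared groceries → 6% → €0.237
Extension cord €21.78: all other tangible goods → 8.75% → €1.90575
Craft lager (4-pack) €14.98: alcoholic beverages, buyer-exempt → 0% → €0.00
Bottle of gin (750 mL) €40.15: alcoholic beverages, buyer-exempt → 0% → €0.00
Wireless router €129.63: consumer electronics → 8% → €10.3704
Scented candle €27.48: all other tangible goods → 8.75% → €2.4045
Throat lozenges €7.89: OTC medicine, buyer-exempt → 0% → €0.00
Allergy tablets €17.16: OTC medicine, buyer-exempt → 0% → €0.00
Granola (1 lb) €6.04: unprepared groceries → 6% → €0.3624
Bottle of rosé €15.55: alcoholic beverages, buyer-exempt → 0% → €0.00
Hard cider (6-pack) €12.60: alcoholic beverages, buyer-exempt → 0% → €0.00
Hot pretzel €3.89: prepared food → 8.75% → €0.340375
Unrounded tax sum = €15.620425 → €15.62

€15.62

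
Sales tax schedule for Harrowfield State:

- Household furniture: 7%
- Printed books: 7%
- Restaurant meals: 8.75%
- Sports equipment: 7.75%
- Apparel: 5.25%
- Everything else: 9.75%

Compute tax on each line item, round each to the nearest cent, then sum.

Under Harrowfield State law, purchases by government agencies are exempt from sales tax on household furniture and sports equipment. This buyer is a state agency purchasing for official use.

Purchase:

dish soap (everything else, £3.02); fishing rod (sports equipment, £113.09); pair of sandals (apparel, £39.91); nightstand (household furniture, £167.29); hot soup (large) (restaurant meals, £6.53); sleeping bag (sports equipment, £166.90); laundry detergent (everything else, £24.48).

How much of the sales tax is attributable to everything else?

£2.68

Dish soap £3.02: everything else → 9.75% → £0.29
Laundry detergent £24.48: everything else → 9.75% → £2.39
Tax on everything else = £0.29 + £2.39 = £2.68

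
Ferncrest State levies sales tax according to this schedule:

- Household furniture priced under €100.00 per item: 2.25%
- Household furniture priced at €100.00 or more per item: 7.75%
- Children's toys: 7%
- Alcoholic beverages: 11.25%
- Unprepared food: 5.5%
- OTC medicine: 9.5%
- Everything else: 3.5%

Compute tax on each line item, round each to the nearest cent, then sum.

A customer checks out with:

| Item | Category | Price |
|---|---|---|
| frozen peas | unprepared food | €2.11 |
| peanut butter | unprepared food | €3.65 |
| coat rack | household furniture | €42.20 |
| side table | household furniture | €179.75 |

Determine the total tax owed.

€15.20

Frozen peas €2.11: unprepared food → 5.5% → €0.12
Peanut butter €3.65: unprepared food → 5.5% → €0.20
Coat rack €42.20: household furniture, under €100.00 → 2.25% → €0.95
Side table €179.75: household furniture, €100.00 or more → 7.75% → €13.93
Total tax = €0.12 + €0.20 + €0.95 + €13.93 = €15.20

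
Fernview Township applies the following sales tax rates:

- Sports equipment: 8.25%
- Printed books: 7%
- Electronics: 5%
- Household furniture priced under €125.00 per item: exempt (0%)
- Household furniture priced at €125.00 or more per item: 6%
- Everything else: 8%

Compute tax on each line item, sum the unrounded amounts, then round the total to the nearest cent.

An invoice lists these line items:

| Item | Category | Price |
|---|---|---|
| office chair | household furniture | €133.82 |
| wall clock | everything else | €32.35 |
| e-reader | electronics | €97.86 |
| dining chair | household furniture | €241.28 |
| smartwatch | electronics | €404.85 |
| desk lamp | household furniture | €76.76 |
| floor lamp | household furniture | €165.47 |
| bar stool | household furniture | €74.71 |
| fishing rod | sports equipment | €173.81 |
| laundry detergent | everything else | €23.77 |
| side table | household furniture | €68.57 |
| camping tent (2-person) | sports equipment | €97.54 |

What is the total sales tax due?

€84.45

Office chair €133.82: household furniture, €125.00 or more → 6% → €8.0292
Wall clock €32.35: everything else → 8% → €2.588
E-reader €97.86: electronics → 5% → €4.893
Dining chair €241.28: household furniture, €125.00 or more → 6% → €14.4768
Smartwatch €404.85: electronics → 5% → €20.2425
Desk lamp €76.76: household furniture, under €125.00 → 0% → €0.00
Floor lamp €165.47: household furniture, €125.00 or more → 6% → €9.9282
Bar stool €74.71: household furniture, under €125.00 → 0% → €0.00
Fishing rod €173.81: sports equipment → 8.25% → €14.339325
Laundry detergent €23.77: everything else → 8% → €1.9016
Side table €68.57: household furniture, under €125.00 → 0% → €0.00
Camping tent (2-person) €97.54: sports equipment → 8.25% → €8.04705
Unrounded tax sum = €84.445675 → €84.45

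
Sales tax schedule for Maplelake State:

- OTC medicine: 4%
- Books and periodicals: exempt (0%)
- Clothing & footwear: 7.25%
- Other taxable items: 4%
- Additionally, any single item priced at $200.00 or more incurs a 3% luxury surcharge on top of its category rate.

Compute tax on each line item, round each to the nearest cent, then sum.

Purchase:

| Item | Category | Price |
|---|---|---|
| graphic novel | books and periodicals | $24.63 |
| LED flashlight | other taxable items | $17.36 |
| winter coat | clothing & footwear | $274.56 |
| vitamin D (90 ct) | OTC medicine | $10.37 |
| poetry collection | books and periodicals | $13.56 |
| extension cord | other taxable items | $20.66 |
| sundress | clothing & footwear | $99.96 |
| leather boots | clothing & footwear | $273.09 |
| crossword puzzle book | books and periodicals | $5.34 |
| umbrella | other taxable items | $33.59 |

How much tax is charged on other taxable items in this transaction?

$2.86

LED flashlight $17.36: other taxable items → 4% → $0.69
Extension cord $20.66: other taxable items → 4% → $0.83
Umbrella $33.59: other taxable items → 4% → $1.34
Tax on other taxable items = $0.69 + $0.83 + $1.34 = $2.86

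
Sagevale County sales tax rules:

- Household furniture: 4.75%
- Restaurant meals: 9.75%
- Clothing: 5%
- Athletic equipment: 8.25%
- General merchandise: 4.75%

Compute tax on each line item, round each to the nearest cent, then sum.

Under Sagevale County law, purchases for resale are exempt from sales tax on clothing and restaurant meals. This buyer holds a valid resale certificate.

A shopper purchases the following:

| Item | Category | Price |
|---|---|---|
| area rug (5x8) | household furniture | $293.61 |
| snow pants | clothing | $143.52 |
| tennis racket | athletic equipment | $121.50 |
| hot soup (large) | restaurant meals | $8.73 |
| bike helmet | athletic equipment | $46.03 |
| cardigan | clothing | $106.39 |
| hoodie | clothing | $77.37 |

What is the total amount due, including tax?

$824.92

Area rug (5x8) $293.61: household furniture → 4.75% → $13.95
Snow pants $143.52: clothing, buyer-exempt → 0% → $0.00
Tennis racket $121.50: athletic equipment → 8.25% → $10.02
Hot soup (large) $8.73: restaurant meals, buyer-exempt → 0% → $0.00
Bike helmet $46.03: athletic equipment → 8.25% → $3.80
Cardigan $106.39: clothing, buyer-exempt → 0% → $0.00
Hoodie $77.37: clothing, buyer-exempt → 0% → $0.00
Subtotal = $797.15; tax = $27.77; total due = $824.92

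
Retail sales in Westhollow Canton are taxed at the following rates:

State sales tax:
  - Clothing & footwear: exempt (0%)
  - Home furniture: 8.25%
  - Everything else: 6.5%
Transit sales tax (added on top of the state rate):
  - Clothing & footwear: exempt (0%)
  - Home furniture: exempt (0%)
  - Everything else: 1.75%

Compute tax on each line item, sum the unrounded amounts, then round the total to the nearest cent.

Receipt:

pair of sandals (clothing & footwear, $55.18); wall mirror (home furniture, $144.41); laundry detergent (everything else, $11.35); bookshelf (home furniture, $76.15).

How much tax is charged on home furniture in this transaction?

Wall mirror $144.41: home furniture → 8.25% + 0% transit = 8.25% → $11.913825
Bookshelf $76.15: home furniture → 8.25% + 0% transit = 8.25% → $6.282375
Tax on home furniture: unrounded sum = $18.1962 → $18.20

$18.20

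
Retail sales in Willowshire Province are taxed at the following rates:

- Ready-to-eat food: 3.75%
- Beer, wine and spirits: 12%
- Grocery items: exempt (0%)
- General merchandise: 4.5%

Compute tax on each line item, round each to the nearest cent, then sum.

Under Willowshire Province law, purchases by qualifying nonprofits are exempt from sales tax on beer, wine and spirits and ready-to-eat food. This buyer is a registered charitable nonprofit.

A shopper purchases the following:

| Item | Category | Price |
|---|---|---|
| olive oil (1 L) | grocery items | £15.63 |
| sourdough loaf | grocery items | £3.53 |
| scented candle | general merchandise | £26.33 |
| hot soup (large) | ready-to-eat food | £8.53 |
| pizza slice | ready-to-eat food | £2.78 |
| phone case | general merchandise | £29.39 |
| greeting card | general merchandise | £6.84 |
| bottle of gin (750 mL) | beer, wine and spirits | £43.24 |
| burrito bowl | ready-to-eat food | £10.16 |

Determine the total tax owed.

£2.81

Olive oil (1 L) £15.63: grocery items → 0% → £0.00
Sourdough loaf £3.53: grocery items → 0% → £0.00
Scented candle £26.33: general merchandise → 4.5% → £1.18
Hot soup (large) £8.53: ready-to-eat food, buyer-exempt → 0% → £0.00
Pizza slice £2.78: ready-to-eat food, buyer-exempt → 0% → £0.00
Phone case £29.39: general merchandise → 4.5% → £1.32
Greeting card £6.84: general merchandise → 4.5% → £0.31
Bottle of gin (750 mL) £43.24: beer, wine and spirits, buyer-exempt → 0% → £0.00
Burrito bowl £10.16: ready-to-eat food, buyer-exempt → 0% → £0.00
Total tax = £1.18 + £1.32 + £0.31 = £2.81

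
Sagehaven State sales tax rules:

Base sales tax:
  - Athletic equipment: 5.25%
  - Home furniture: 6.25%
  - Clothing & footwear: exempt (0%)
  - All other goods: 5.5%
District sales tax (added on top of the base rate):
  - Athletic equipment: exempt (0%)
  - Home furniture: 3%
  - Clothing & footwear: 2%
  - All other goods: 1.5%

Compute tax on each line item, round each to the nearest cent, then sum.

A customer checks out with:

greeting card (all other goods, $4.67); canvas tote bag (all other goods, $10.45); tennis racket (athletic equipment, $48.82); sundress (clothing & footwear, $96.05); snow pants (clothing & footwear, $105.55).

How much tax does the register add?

$7.65

Greeting card $4.67: all other goods → 5.5% + 1.5% district = 7% → $0.33
Canvas tote bag $10.45: all other goods → 5.5% + 1.5% district = 7% → $0.73
Tennis racket $48.82: athletic equipment → 5.25% + 0% district = 5.25% → $2.56
Sundress $96.05: clothing & footwear → 0% + 2% district = 2% → $1.92
Snow pants $105.55: clothing & footwear → 0% + 2% district = 2% → $2.11
Total tax = $0.33 + $0.73 + $2.56 + $1.92 + $2.11 = $7.65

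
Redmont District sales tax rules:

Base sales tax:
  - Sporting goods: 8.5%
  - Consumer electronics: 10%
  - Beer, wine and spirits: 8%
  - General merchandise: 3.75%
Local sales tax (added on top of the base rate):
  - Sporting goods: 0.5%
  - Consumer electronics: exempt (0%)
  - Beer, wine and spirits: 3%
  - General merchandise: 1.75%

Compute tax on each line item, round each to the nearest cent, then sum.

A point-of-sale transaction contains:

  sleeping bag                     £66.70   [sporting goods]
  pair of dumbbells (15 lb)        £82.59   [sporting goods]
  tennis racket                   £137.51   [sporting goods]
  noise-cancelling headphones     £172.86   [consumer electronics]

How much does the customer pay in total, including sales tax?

£502.76

Sleeping bag £66.70: sporting goods → 8.5% + 0.5% local = 9% → £6.00
Pair of dumbbells (15 lb) £82.59: sporting goods → 8.5% + 0.5% local = 9% → £7.43
Tennis racket £137.51: sporting goods → 8.5% + 0.5% local = 9% → £12.38
Noise-cancelling headphones £172.86: consumer electronics → 10% + 0% local = 10% → £17.29
Subtotal = £459.66; tax = £43.10; total due = £502.76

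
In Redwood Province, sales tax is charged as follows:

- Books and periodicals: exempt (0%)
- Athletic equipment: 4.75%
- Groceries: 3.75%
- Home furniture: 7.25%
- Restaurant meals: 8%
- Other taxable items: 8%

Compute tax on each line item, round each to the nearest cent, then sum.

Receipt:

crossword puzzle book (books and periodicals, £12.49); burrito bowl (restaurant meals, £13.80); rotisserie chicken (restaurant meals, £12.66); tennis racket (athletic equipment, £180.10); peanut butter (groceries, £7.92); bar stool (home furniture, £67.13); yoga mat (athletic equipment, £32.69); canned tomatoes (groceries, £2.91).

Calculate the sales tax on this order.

£17.49

Crossword puzzle book £12.49: books and periodicals → 0% → £0.00
Burrito bowl £13.80: restaurant meals → 8% → £1.10
Rotisserie chicken £12.66: restaurant meals → 8% → £1.01
Tennis racket £180.10: athletic equipment → 4.75% → £8.55
Peanut butter £7.92: groceries → 3.75% → £0.30
Bar stool £67.13: home furniture → 7.25% → £4.87
Yoga mat £32.69: athletic equipment → 4.75% → £1.55
Canned tomatoes £2.91: groceries → 3.75% → £0.11
Total tax = £1.10 + £1.01 + £8.55 + £0.30 + £4.87 + £1.55 + £0.11 = £17.49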